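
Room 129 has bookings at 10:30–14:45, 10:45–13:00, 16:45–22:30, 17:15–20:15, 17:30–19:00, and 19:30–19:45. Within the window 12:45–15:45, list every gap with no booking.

14:45–15:45

After merging, the occupied span is 10:30–14:45, 16:45–22:30.
Complement within 12:45–15:45: 14:45–15:45.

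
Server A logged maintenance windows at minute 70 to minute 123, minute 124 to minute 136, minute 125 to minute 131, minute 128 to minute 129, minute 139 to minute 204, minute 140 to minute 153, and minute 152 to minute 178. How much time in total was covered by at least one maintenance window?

Merged: minute 70 to minute 123, minute 124 to minute 136, minute 139 to minute 204.
Lengths: 53 minutes + 12 minutes + 65 minutes = 130 minutes.

130 minutes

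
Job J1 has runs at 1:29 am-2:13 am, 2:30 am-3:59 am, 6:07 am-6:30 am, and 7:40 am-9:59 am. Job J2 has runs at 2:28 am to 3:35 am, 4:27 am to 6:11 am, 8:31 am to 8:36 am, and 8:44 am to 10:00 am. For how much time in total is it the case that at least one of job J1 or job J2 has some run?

A ∪ B = 1:29 am-2:13 am, 2:28 am-3:59 am, 4:27 am-6:30 am, 7:40 am-10:00 am.
Total: 44 min + 1 h 31 min + 2 h 3 min + 2 h 20 min = 6 h 38 min.

6 h 38 min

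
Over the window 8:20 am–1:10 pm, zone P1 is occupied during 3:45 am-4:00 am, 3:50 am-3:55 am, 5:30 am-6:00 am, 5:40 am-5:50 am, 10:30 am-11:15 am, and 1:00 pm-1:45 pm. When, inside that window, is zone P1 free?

8:20 am–10:30 am, 11:15 am–1:00 pm

The merged coverage is 3:45 am–4:00 am, 5:30 am–6:00 am, 10:30 am–11:15 am, 1:00 pm–1:45 pm.
Complement within 8:20 am–1:10 pm: 8:20 am–10:30 am, 11:15 am–1:00 pm.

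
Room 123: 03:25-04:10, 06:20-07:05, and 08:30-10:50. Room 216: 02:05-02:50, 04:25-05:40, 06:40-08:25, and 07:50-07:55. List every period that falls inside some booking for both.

06:40-07:05

B, merged: 02:05-02:50, 04:25-05:40, 06:40-08:25.
03:25-04:10: no overlap with the second set.
06:20-07:05 meets the second set on 06:40-07:05.
08:30-10:50: no overlap with the second set.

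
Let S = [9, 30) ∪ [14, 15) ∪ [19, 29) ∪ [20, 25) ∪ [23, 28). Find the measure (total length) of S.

21

Merged: [9, 30).
Length: 21.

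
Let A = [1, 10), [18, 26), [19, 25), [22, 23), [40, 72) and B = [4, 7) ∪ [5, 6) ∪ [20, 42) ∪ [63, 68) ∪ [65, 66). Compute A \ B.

[1, 4) ∪ [7, 10) ∪ [18, 20) ∪ [42, 63) ∪ [68, 72)

A, merged: [1, 10), [18, 26), [40, 72).
B, merged: [4, 7), [20, 42), [63, 68).
[1, 10) \ B = [1, 4), [7, 10).
[18, 26) \ B = [18, 20).
[40, 72) \ B = [42, 63), [68, 72).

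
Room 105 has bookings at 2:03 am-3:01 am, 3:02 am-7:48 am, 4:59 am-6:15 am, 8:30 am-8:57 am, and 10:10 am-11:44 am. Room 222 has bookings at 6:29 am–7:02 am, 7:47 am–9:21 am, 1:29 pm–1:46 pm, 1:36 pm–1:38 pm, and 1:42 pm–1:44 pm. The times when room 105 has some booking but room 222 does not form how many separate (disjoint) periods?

Merge the first list: 2:03 am-3:01 am, 3:02 am-7:48 am, 8:30 am-8:57 am, 10:10 am-11:44 am.
Merge the second list: 6:29 am-7:02 am, 7:47 am-9:21 am, 1:29 pm-1:46 pm.
A \ B = 2:03 am-3:01 am, 3:02 am-6:29 am, 7:02 am-7:47 am, 10:10 am-11:44 am.
That is 4 disjoint pieces.

4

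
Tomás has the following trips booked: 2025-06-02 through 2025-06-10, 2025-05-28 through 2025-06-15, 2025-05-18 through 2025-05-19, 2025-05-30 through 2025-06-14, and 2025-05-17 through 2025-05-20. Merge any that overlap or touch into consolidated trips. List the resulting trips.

2025-05-17 through 2025-05-20, 2025-05-28 through 2025-06-15

Sort by start: 2025-05-17 through 2025-05-20, 2025-05-18 through 2025-05-19, 2025-05-28 through 2025-06-15, 2025-05-30 through 2025-06-14, 2025-06-02 through 2025-06-10.
2025-05-18 through 2025-05-19 overlaps/touches 2025-05-17 through 2025-05-20 → extend to 2025-05-17 through 2025-05-20.
2025-05-28 through 2025-06-15 is disjoint → start new block.
2025-05-30 through 2025-06-14 overlaps/touches 2025-05-28 through 2025-06-15 → extend to 2025-05-28 through 2025-06-15.
2025-06-02 through 2025-06-10 overlaps/touches 2025-05-28 through 2025-06-15 → extend to 2025-05-28 through 2025-06-15.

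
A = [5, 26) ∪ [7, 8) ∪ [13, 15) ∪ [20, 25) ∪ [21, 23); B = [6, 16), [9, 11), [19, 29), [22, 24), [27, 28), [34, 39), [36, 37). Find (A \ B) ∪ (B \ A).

[5, 6) ∪ [16, 19) ∪ [26, 29) ∪ [34, 39)

Merge the first list: [5, 26).
Merge the second list: [6, 16), [19, 29), [34, 39).
A \ B = [5, 6), [16, 19).
B \ A = [26, 29), [34, 39).
Union of the two gives the symmetric difference.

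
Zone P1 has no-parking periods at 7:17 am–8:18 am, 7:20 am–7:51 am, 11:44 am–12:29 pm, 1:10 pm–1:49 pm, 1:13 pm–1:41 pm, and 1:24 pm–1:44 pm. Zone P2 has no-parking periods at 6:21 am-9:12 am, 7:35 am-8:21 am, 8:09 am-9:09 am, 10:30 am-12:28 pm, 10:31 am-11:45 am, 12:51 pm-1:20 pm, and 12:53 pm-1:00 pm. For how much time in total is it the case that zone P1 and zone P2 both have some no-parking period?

A, merged: 7:17 am–8:18 am, 11:44 am–12:29 pm, 1:10 pm–1:49 pm.
B, merged: 6:21 am–9:12 am, 10:30 am–12:28 pm, 12:51 pm–1:20 pm.
A ∩ B = 7:17 am–8:18 am, 11:44 am–12:28 pm, 1:10 pm–1:20 pm.
Total: 1 h 1 min + 44 min + 10 min = 1 h 55 min.

1 h 55 min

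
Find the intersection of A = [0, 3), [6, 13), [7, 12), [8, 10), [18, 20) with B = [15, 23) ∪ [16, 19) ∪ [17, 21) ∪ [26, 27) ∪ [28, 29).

First set merges to [0, 3), [6, 13), [18, 20).
Second set merges to [15, 23), [26, 27), [28, 29).
[0, 3) falls entirely outside B.
[6, 13) falls entirely outside B.
[18, 20) overlaps B on [18, 20).

[18, 20)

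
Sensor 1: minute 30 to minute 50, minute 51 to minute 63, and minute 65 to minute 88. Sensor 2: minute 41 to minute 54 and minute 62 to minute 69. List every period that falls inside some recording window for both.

minute 30 to minute 50 meets the second set on minute 41 to minute 50.
minute 51 to minute 63 meets the second set on minute 51 to minute 54, minute 62 to minute 63.
minute 65 to minute 88 meets the second set on minute 65 to minute 69.

minute 41 to minute 50, minute 51 to minute 54, minute 62 to minute 63, minute 65 to minute 69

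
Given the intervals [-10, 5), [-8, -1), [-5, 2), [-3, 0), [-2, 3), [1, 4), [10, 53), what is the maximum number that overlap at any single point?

At -2, 5 of the intervals are simultaneously active.
No point has more.

5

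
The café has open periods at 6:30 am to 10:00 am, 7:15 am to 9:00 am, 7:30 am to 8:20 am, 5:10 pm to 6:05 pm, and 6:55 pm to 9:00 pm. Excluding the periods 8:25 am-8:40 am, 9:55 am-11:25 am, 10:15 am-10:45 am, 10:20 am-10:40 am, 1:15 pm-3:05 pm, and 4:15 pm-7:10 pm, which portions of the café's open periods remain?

6:30 am–8:25 am, 8:40 am–9:55 am, 7:10 pm–9:00 pm

First set merges to 6:30 am–10:00 am, 5:10 pm–6:05 pm, 6:55 pm–9:00 pm.
Second set merges to 8:25 am–8:40 am, 9:55 am–11:25 am, 1:15 pm–3:05 pm, 4:15 pm–7:10 pm.
6:30 am–10:00 am minus B → 6:30 am–8:25 am, 8:40 am–9:55 am.
5:10 pm–6:05 pm: fully covered by B → removed.
6:55 pm–9:00 pm minus B → 7:10 pm–9:00 pm.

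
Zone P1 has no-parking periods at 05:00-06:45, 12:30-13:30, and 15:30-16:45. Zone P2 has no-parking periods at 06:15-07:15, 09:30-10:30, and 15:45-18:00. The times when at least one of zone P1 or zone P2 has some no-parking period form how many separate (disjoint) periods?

4

A ∪ B = 05:00–07:15, 09:30–10:30, 12:30–13:30, 15:30–18:00.
That is 4 disjoint pieces.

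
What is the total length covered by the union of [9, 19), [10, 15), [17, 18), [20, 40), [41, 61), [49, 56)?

Merged: [9, 19), [20, 40), [41, 61).
Lengths: 10 + 20 + 20 = 50.

50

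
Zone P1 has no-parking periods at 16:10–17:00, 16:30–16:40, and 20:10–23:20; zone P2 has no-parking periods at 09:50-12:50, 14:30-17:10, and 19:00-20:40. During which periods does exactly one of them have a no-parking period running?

First set merges to 16:10–17:00, 20:10–23:20.
A \ B = 20:40–23:20.
B \ A = 09:50–12:50, 14:30–16:10, 17:00–17:10, 19:00–20:10.
Union of the two gives the symmetric difference.

09:50–12:50, 14:30–16:10, 17:00–17:10, 19:00–20:10, 20:40–23:20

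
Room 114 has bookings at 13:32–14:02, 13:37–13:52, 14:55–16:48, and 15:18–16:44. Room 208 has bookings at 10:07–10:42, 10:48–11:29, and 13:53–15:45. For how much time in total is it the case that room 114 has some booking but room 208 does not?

1 h 24 min

Merge the first list: 13:32–14:02, 14:55–16:48.
A \ B = 13:32–13:53, 15:45–16:48.
Total: 21 min + 1 h 3 min = 1 h 24 min.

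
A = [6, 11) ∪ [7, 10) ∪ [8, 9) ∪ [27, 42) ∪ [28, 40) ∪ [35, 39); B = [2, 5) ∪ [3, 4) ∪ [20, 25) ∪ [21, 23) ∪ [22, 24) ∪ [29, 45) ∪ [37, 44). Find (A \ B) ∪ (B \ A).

[2, 5) ∪ [6, 11) ∪ [20, 25) ∪ [27, 29) ∪ [42, 45)

First set merges to [6, 11), [27, 42).
Second set merges to [2, 5), [20, 25), [29, 45).
Only in the first: [6, 11), [27, 29).
Only in the second: [2, 5), [20, 25), [42, 45).
Together these are the periods covered by exactly one.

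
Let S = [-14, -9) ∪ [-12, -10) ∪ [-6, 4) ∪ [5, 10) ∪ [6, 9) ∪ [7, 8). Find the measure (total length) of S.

Merged: [-14, -9), [-6, 4), [5, 10).
Lengths: 5 + 10 + 5 = 20.

20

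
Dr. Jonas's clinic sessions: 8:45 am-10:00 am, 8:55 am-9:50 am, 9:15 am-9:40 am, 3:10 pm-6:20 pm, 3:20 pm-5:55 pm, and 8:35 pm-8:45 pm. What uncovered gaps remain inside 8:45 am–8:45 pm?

10:00 am–3:10 pm, 6:20 pm–8:35 pm

Covered (merged): 8:45 am–10:00 am, 3:10 pm–6:20 pm, 8:35 pm–8:45 pm.
Uncovered inside 8:45 am–8:45 pm: 10:00 am–3:10 pm, 6:20 pm–8:35 pm.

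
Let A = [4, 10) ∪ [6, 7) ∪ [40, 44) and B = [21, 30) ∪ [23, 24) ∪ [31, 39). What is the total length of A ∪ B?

27

A, merged: [4, 10), [40, 44).
B, merged: [21, 30), [31, 39).
A ∪ B = [4, 10), [21, 30), [31, 39), [40, 44).
Total: 6 + 9 + 8 + 4 = 27.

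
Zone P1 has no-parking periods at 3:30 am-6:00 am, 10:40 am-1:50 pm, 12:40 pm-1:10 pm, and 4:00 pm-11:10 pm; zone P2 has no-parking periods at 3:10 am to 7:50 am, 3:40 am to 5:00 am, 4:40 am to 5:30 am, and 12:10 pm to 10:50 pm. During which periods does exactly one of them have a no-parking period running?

First set merges to 3:30 am-6:00 am, 10:40 am-1:50 pm, 4:00 pm-11:10 pm.
Second set merges to 3:10 am-7:50 am, 12:10 pm-10:50 pm.
A \ B = 10:40 am-12:10 pm, 10:50 pm-11:10 pm.
B \ A = 3:10 am-3:30 am, 6:00 am-7:50 am, 1:50 pm-4:00 pm.
Union of the two gives the symmetric difference.

3:10 am-3:30 am, 6:00 am-7:50 am, 10:40 am-12:10 pm, 1:50 pm-4:00 pm, 10:50 pm-11:10 pm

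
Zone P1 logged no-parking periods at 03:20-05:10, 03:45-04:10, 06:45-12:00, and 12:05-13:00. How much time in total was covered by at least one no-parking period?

Merged: 03:20–05:10, 06:45–12:00, 12:05–13:00.
Lengths: 1 h 50 min + 5 h 15 min + 55 min = 8 h.

8 h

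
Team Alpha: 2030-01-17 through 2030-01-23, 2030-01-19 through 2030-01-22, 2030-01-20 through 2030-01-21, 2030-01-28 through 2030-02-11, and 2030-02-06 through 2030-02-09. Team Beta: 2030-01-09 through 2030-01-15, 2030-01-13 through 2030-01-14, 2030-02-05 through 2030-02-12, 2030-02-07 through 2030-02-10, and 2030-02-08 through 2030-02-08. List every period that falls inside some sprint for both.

2030-02-05 through 2030-02-11

A, merged: 2030-01-17 through 2030-01-23, 2030-01-28 through 2030-02-11.
B, merged: 2030-01-09 through 2030-01-15, 2030-02-05 through 2030-02-12.
2030-01-17 through 2030-01-23 falls entirely outside B.
2030-01-28 through 2030-02-11 overlaps B on 2030-02-05 through 2030-02-11.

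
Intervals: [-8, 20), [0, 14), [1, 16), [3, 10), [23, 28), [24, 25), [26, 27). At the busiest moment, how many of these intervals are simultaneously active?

4

Walk the sorted start/end points keeping a running depth.
The depth first hits 4 at 3.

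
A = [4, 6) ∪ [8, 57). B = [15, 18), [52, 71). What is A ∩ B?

[15, 18) ∪ [52, 57)

[4, 6): no overlap with the second set.
[8, 57) meets the second set on [15, 18), [52, 57).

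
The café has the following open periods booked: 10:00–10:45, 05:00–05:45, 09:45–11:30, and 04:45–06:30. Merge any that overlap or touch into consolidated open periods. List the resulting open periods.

Sort by start: 04:45–06:30, 05:00–05:45, 09:45–11:30, 10:00–10:45.
05:00–05:45 overlaps/touches 04:45–06:30 → extend to 04:45–06:30.
09:45–11:30 is disjoint → start new block.
10:00–10:45 overlaps/touches 09:45–11:30 → extend to 09:45–11:30.

04:45–06:30, 09:45–11:30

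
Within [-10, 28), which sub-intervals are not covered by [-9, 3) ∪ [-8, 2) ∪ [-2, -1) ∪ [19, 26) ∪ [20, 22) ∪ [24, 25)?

After merging, the occupied span is [-9, 3), [19, 26).
Uncovered inside [-10, 28): [-10, -9), [3, 19), [26, 28).

[-10, -9) ∪ [3, 19) ∪ [26, 28)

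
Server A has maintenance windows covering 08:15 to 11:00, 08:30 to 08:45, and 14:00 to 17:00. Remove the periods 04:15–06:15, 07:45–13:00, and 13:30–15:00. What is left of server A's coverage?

First set merges to 08:15–11:00, 14:00–17:00.
08:15–11:00: entirely removed.
14:00–17:00 \ B = 15:00–17:00.

15:00–17:00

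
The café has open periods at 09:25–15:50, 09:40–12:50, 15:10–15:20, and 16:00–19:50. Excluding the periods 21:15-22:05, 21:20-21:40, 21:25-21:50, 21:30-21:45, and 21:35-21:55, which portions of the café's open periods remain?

09:25–15:50, 16:00–19:50

A, merged: 09:25–15:50, 16:00–19:50.
B, merged: 21:15–22:05.
09:25–15:50 is untouched.
16:00–19:50 is untouched.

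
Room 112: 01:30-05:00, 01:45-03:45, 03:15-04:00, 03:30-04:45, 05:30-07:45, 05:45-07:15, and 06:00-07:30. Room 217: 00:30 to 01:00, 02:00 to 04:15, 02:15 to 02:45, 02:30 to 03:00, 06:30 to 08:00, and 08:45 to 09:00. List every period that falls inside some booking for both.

First set merges to 01:30–05:00, 05:30–07:45.
Second set merges to 00:30–01:00, 02:00–04:15, 06:30–08:00, 08:45–09:00.
01:30–05:00 overlaps B on 02:00–04:15.
05:30–07:45 overlaps B on 06:30–07:45.

02:00–04:15, 06:30–07:45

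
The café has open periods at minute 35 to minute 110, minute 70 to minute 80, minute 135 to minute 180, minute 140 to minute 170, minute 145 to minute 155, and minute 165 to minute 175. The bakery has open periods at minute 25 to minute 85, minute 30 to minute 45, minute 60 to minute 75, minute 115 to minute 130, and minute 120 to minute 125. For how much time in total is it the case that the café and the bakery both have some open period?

50 minutes

A, merged: minute 35 to minute 110, minute 135 to minute 180.
B, merged: minute 25 to minute 85, minute 115 to minute 130.
A ∩ B = minute 35 to minute 85.
Total: 50 minutes.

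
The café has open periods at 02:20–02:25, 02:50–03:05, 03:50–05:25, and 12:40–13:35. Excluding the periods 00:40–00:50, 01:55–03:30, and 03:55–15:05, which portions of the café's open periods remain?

03:50-03:55

02:20-02:25: fully covered by B → removed.
02:50-03:05: fully covered by B → removed.
03:50-05:25 minus B → 03:50-03:55.
12:40-13:35: fully covered by B → removed.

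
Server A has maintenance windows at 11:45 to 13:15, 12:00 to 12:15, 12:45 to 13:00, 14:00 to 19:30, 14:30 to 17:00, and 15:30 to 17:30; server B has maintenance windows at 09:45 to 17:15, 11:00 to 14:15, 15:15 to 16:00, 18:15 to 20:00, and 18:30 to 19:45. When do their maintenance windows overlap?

Merge the first list: 11:45-13:15, 14:00-19:30.
Merge the second list: 09:45-17:15, 18:15-20:00.
11:45-13:15 ∩ B → 11:45-13:15.
14:00-19:30 ∩ B → 14:00-17:15, 18:15-19:30.

11:45-13:15, 14:00-17:15, 18:15-19:30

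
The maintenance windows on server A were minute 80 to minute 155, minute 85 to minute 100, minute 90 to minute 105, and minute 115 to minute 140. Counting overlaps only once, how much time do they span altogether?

75 minutes

Merged: minute 80 to minute 155.
Length: 75 minutes.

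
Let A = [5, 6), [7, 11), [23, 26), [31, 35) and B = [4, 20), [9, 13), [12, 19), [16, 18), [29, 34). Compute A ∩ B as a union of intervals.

[5, 6) ∪ [7, 11) ∪ [31, 34)

B, merged: [4, 20), [29, 34).
[5, 6) ∩ B → [5, 6).
[7, 11) ∩ B → [7, 11).
[23, 26) meets no B interval.
[31, 35) ∩ B → [31, 34).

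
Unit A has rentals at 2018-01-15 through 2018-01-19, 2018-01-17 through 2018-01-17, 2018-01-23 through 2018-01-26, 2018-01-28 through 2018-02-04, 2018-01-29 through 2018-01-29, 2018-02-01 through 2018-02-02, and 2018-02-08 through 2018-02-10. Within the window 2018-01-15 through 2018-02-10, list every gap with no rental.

Covered (merged): 2018-01-15 through 2018-01-19, 2018-01-23 through 2018-01-26, 2018-01-28 through 2018-02-04, 2018-02-08 through 2018-02-10.
Complement within 2018-01-15 through 2018-02-10: 2018-01-20 through 2018-01-22, 2018-01-27 through 2018-01-27, 2018-02-05 through 2018-02-07.

2018-01-20 through 2018-01-22, 2018-01-27 through 2018-01-27, 2018-02-05 through 2018-02-07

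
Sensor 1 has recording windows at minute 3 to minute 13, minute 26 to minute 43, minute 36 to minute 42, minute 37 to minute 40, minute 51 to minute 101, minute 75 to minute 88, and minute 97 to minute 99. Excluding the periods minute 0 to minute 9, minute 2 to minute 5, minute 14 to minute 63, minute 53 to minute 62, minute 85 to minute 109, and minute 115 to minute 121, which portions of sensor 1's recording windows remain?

minute 9 to minute 13, minute 63 to minute 85

First set merges to minute 3 to minute 13, minute 26 to minute 43, minute 51 to minute 101.
Second set merges to minute 0 to minute 9, minute 14 to minute 63, minute 85 to minute 109, minute 115 to minute 121.
minute 3 to minute 13 minus B → minute 9 to minute 13.
minute 26 to minute 43: fully covered by B → removed.
minute 51 to minute 101 minus B → minute 63 to minute 85.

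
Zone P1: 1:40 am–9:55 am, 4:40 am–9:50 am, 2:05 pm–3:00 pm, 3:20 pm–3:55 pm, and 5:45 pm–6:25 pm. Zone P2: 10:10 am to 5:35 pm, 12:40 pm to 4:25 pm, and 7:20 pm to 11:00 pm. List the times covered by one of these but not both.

A, merged: 1:40 am–9:55 am, 2:05 pm–3:00 pm, 3:20 pm–3:55 pm, 5:45 pm–6:25 pm.
B, merged: 10:10 am–5:35 pm, 7:20 pm–11:00 pm.
A \ B = 1:40 am–9:55 am, 5:45 pm–6:25 pm.
B \ A = 10:10 am–2:05 pm, 3:00 pm–3:20 pm, 3:55 pm–5:35 pm, 7:20 pm–11:00 pm.
Union of the two gives the symmetric difference.

1:40 am–9:55 am, 10:10 am–2:05 pm, 3:00 pm–3:20 pm, 3:55 pm–5:35 pm, 5:45 pm–6:25 pm, 7:20 pm–11:00 pm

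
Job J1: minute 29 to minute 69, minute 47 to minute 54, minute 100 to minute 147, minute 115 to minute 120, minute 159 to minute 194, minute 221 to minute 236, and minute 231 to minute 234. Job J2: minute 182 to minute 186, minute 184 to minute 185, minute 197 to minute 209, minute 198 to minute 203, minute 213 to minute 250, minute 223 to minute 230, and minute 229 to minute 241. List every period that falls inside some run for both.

minute 182 to minute 186, minute 221 to minute 236

A, merged: minute 29 to minute 69, minute 100 to minute 147, minute 159 to minute 194, minute 221 to minute 236.
B, merged: minute 182 to minute 186, minute 197 to minute 209, minute 213 to minute 250.
minute 29 to minute 69 meets no B interval.
minute 100 to minute 147 meets no B interval.
minute 159 to minute 194 ∩ B → minute 182 to minute 186.
minute 221 to minute 236 ∩ B → minute 221 to minute 236.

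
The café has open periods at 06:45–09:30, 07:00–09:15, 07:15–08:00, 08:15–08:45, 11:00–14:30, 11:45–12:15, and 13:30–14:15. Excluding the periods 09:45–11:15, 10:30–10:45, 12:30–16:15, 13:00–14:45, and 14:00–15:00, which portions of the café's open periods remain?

Merge the first list: 06:45–09:30, 11:00–14:30.
Merge the second list: 09:45–11:15, 12:30–16:15.
06:45–09:30 is untouched.
11:00–14:30 with B removed leaves 11:15–12:30.

06:45–09:30, 11:15–12:30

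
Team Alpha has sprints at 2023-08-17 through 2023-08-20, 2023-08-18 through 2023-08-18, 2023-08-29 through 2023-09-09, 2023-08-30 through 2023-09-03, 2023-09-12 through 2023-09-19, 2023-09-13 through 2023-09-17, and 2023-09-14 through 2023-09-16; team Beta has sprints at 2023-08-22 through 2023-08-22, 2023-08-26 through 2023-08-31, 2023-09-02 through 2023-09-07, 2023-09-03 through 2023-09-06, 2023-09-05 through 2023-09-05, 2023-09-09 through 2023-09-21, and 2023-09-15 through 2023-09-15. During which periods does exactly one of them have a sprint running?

A, merged: 2023-08-17 through 2023-08-20, 2023-08-29 through 2023-09-09, 2023-09-12 through 2023-09-19.
B, merged: 2023-08-22 through 2023-08-22, 2023-08-26 through 2023-08-31, 2023-09-02 through 2023-09-07, 2023-09-09 through 2023-09-21.
A \ B = 2023-08-17 through 2023-08-20, 2023-09-01 through 2023-09-01, 2023-09-08 through 2023-09-08.
B \ A = 2023-08-22 through 2023-08-22, 2023-08-26 through 2023-08-28, 2023-09-10 through 2023-09-11, 2023-09-20 through 2023-09-21.
Union of the two gives the symmetric difference.

2023-08-17 through 2023-08-20, 2023-08-22 through 2023-08-22, 2023-08-26 through 2023-08-28, 2023-09-01 through 2023-09-01, 2023-09-08 through 2023-09-08, 2023-09-10 through 2023-09-11, 2023-09-20 through 2023-09-21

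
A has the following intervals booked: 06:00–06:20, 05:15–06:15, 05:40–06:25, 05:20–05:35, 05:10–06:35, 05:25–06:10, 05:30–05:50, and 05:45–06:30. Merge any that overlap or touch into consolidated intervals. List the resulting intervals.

05:10–06:35

Sort by start: 05:10–06:35, 05:15–06:15, 05:20–05:35, 05:25–06:10, 05:30–05:50, 05:40–06:25, 05:45–06:30, 06:00–06:20.
05:15–06:15 overlaps/touches 05:10–06:35 → extend to 05:10–06:35.
05:20–05:35 overlaps/touches 05:10–06:35 → extend to 05:10–06:35.
05:25–06:10 overlaps/touches 05:10–06:35 → extend to 05:10–06:35.
05:30–05:50 overlaps/touches 05:10–06:35 → extend to 05:10–06:35.
05:40–06:25 overlaps/touches 05:10–06:35 → extend to 05:10–06:35.
05:45–06:30 overlaps/touches 05:10–06:35 → extend to 05:10–06:35.
06:00–06:20 overlaps/touches 05:10–06:35 → extend to 05:10–06:35.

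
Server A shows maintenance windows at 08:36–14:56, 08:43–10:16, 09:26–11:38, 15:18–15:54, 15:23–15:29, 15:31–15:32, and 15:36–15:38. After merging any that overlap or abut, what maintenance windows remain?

08:36-14:56, 15:18-15:54

08:43-10:16 overlaps/touches 08:36-14:56 → extend to 08:36-14:56.
09:26-11:38 overlaps/touches 08:36-14:56 → extend to 08:36-14:56.
15:18-15:54 is disjoint → start new block.
15:23-15:29 overlaps/touches 15:18-15:54 → extend to 15:18-15:54.
15:31-15:32 overlaps/touches 15:18-15:54 → extend to 15:18-15:54.
15:36-15:38 overlaps/touches 15:18-15:54 → extend to 15:18-15:54.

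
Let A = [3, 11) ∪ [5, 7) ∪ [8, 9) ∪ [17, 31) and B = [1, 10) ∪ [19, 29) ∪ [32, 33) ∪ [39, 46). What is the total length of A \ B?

5

A, merged: [3, 11), [17, 31).
A \ B = [10, 11), [17, 19), [29, 31).
Total: 1 + 2 + 2 = 5.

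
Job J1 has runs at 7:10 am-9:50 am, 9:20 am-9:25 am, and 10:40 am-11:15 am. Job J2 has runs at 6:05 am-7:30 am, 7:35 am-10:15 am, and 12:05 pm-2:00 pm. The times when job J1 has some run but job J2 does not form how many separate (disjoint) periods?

2

Merge the first list: 7:10 am–9:50 am, 10:40 am–11:15 am.
A \ B = 7:30 am–7:35 am, 10:40 am–11:15 am.
That is 2 disjoint pieces.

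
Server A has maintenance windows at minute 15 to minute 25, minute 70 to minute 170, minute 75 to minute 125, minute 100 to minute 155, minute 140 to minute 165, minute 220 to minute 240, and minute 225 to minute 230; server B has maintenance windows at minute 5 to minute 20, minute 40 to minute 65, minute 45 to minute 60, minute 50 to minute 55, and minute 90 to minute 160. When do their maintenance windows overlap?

A, merged: minute 15 to minute 25, minute 70 to minute 170, minute 220 to minute 240.
B, merged: minute 5 to minute 20, minute 40 to minute 65, minute 90 to minute 160.
minute 15 to minute 25 overlaps B on minute 15 to minute 20.
minute 70 to minute 170 overlaps B on minute 90 to minute 160.
minute 220 to minute 240 falls entirely outside B.

minute 15 to minute 20, minute 90 to minute 160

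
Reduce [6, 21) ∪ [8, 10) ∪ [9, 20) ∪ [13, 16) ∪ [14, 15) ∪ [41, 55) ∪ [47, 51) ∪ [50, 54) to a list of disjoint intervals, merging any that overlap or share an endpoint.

[6, 21) ∪ [41, 55)

[8, 10) overlaps/touches [6, 21) → extend to [6, 21).
[9, 20) overlaps/touches [6, 21) → extend to [6, 21).
[13, 16) overlaps/touches [6, 21) → extend to [6, 21).
[14, 15) overlaps/touches [6, 21) → extend to [6, 21).
[41, 55) is disjoint → start new block.
[47, 51) overlaps/touches [41, 55) → extend to [41, 55).
[50, 54) overlaps/touches [41, 55) → extend to [41, 55).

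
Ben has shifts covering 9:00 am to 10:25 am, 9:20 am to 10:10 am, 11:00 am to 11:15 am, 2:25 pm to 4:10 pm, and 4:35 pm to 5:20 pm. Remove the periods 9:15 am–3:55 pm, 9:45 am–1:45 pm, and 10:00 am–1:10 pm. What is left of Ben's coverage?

A, merged: 9:00 am–10:25 am, 11:00 am–11:15 am, 2:25 pm–4:10 pm, 4:35 pm–5:20 pm.
B, merged: 9:15 am–3:55 pm.
9:00 am–10:25 am with B removed leaves 9:00 am–9:15 am.
11:00 am–11:15 am lies entirely inside B → drops out.
2:25 pm–4:10 pm with B removed leaves 3:55 pm–4:10 pm.
4:35 pm–5:20 pm is untouched.

9:00 am–9:15 am, 3:55 pm–4:10 pm, 4:35 pm–5:20 pm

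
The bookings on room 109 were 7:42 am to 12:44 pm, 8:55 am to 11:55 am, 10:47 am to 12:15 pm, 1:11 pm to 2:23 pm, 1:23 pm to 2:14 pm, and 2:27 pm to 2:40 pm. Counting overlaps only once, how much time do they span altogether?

6 h 27 min

Merged: 7:42 am–12:44 pm, 1:11 pm–2:23 pm, 2:27 pm–2:40 pm.
Lengths: 5 h 2 min + 1 h 12 min + 13 min = 6 h 27 min.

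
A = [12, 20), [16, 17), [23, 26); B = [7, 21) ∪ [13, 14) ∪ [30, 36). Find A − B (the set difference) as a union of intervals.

First set merges to [12, 20), [23, 26).
Second set merges to [7, 21), [30, 36).
[12, 20) lies entirely inside B → drops out.
[23, 26) is untouched.

[23, 26)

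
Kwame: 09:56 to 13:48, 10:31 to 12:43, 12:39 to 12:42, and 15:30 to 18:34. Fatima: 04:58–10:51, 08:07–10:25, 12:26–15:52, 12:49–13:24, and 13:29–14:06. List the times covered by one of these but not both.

04:58–09:56, 10:51–12:26, 13:48–15:30, 15:52–18:34

Merge the first list: 09:56–13:48, 15:30–18:34.
Merge the second list: 04:58–10:51, 12:26–15:52.
A \ B = 10:51–12:26, 15:52–18:34.
B \ A = 04:58–09:56, 13:48–15:30.
Union of the two gives the symmetric difference.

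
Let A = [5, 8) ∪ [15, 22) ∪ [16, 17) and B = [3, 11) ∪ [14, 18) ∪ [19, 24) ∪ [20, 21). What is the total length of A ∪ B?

Merge the first list: [5, 8), [15, 22).
Merge the second list: [3, 11), [14, 18), [19, 24).
A ∪ B = [3, 11), [14, 24).
Total: 8 + 10 = 18.

18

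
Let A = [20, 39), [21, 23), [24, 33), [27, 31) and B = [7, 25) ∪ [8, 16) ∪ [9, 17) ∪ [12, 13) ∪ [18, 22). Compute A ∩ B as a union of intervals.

First set merges to [20, 39).
Second set merges to [7, 25).
[20, 39) overlaps B on [20, 25).

[20, 25)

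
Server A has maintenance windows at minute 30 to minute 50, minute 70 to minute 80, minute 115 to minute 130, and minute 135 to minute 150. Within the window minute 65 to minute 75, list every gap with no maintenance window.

minute 65 to minute 70

Covered (merged): minute 30 to minute 50, minute 70 to minute 80, minute 115 to minute 130, minute 135 to minute 150.
Gaps within minute 65 to minute 75: minute 65 to minute 70.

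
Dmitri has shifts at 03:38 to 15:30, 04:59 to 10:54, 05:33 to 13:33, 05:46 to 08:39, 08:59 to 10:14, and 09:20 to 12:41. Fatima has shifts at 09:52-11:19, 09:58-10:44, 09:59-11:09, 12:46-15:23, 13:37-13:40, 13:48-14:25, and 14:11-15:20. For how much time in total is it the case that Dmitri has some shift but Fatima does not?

First set merges to 03:38-15:30.
Second set merges to 09:52-11:19, 12:46-15:23.
A \ B = 03:38-09:52, 11:19-12:46, 15:23-15:30.
Total: 6 h 14 min + 1 h 27 min + 7 min = 7 h 48 min.

7 h 48 min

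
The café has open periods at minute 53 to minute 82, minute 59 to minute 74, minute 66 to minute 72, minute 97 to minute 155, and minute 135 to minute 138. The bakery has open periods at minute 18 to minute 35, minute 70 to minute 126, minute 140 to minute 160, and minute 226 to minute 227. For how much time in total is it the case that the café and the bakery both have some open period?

A, merged: minute 53 to minute 82, minute 97 to minute 155.
A ∩ B = minute 70 to minute 82, minute 97 to minute 126, minute 140 to minute 155.
Total: 12 minutes + 29 minutes + 15 minutes = 56 minutes.

56 minutes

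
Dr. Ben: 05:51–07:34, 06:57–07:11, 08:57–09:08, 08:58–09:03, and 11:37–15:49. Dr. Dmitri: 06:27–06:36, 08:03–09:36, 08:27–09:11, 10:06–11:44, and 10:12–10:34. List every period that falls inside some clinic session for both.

A, merged: 05:51–07:34, 08:57–09:08, 11:37–15:49.
B, merged: 06:27–06:36, 08:03–09:36, 10:06–11:44.
05:51–07:34 ∩ B → 06:27–06:36.
08:57–09:08 ∩ B → 08:57–09:08.
11:37–15:49 ∩ B → 11:37–11:44.

06:27–06:36, 08:57–09:08, 11:37–11:44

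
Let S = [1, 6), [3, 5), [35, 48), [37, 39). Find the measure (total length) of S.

Merged: [1, 6), [35, 48).
Lengths: 5 + 13 = 18.

18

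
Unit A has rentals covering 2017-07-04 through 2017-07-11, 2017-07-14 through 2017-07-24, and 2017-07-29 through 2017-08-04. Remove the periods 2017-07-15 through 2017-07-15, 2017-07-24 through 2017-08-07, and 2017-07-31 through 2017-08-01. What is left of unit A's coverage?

2017-07-04 through 2017-07-11, 2017-07-14 through 2017-07-14, 2017-07-16 through 2017-07-23

B, merged: 2017-07-15 through 2017-07-15, 2017-07-24 through 2017-08-07.
2017-07-04 through 2017-07-11: nothing removed.
2017-07-14 through 2017-07-24 \ B = 2017-07-14 through 2017-07-14, 2017-07-16 through 2017-07-23.
2017-07-29 through 2017-08-04: entirely removed.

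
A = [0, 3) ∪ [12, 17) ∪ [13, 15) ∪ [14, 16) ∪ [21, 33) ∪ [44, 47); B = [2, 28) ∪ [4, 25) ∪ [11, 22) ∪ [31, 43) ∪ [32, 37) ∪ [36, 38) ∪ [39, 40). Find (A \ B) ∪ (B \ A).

First set merges to [0, 3), [12, 17), [21, 33), [44, 47).
Second set merges to [2, 28), [31, 43).
Only in the first: [0, 2), [28, 31), [44, 47).
Only in the second: [3, 12), [17, 21), [33, 43).
Together these are the periods covered by exactly one.

[0, 2) ∪ [3, 12) ∪ [17, 21) ∪ [28, 31) ∪ [33, 43) ∪ [44, 47)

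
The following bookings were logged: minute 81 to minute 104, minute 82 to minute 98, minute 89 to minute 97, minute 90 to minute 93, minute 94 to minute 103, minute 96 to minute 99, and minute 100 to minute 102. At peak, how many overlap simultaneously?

At minute 96, 5 of the intervals are simultaneously active.
No point has more.

5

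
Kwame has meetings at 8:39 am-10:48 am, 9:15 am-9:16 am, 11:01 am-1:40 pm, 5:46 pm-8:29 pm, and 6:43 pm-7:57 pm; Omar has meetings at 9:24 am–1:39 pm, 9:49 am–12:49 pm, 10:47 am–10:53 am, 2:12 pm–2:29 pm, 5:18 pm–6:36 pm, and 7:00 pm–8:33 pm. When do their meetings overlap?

Merge the first list: 8:39 am-10:48 am, 11:01 am-1:40 pm, 5:46 pm-8:29 pm.
Merge the second list: 9:24 am-1:39 pm, 2:12 pm-2:29 pm, 5:18 pm-6:36 pm, 7:00 pm-8:33 pm.
8:39 am-10:48 am overlaps B on 9:24 am-10:48 am.
11:01 am-1:40 pm overlaps B on 11:01 am-1:39 pm.
5:46 pm-8:29 pm overlaps B on 5:46 pm-6:36 pm, 7:00 pm-8:29 pm.

9:24 am-10:48 am, 11:01 am-1:39 pm, 5:46 pm-6:36 pm, 7:00 pm-8:29 pm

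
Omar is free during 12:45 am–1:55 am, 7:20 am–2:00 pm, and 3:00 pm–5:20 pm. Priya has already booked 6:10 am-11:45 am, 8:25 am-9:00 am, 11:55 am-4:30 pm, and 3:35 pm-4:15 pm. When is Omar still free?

Second set merges to 6:10 am–11:45 am, 11:55 am–4:30 pm.
12:45 am–1:55 am: no B overlap → unchanged.
7:20 am–2:00 pm minus B → 11:45 am–11:55 am.
3:00 pm–5:20 pm minus B → 4:30 pm–5:20 pm.

12:45 am–1:55 am, 11:45 am–11:55 am, 4:30 pm–5:20 pm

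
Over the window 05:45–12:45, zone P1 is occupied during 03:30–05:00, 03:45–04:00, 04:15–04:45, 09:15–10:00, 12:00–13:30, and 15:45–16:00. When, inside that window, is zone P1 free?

Covered (merged): 03:30-05:00, 09:15-10:00, 12:00-13:30, 15:45-16:00.
Complement within 05:45-12:45: 05:45-09:15, 10:00-12:00.

05:45-09:15, 10:00-12:00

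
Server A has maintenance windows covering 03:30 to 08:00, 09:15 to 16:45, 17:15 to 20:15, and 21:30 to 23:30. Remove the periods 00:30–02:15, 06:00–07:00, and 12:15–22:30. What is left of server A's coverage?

03:30–06:00, 07:00–08:00, 09:15–12:15, 22:30–23:30

03:30–08:00 with B removed leaves 03:30–06:00, 07:00–08:00.
09:15–16:45 with B removed leaves 09:15–12:15.
17:15–20:15 lies entirely inside B → drops out.
21:30–23:30 with B removed leaves 22:30–23:30.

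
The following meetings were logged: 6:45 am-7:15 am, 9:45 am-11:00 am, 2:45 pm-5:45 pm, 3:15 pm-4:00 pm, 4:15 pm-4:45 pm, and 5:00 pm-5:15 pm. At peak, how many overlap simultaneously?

2

Sweep endpoints in order; track running count of active intervals.
Peak of 2 reached at 3:15 pm.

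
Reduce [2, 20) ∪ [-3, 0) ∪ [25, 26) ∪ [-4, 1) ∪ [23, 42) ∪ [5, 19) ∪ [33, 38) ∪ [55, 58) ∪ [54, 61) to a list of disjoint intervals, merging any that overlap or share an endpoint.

Sort by start: [-4, 1), [-3, 0), [2, 20), [5, 19), [23, 42), [25, 26), [33, 38), [54, 61), [55, 58).
[-3, 0) overlaps/touches [-4, 1) → extend to [-4, 1).
[2, 20) is disjoint → start new block.
[5, 19) overlaps/touches [2, 20) → extend to [2, 20).
[23, 42) is disjoint → start new block.
[25, 26) overlaps/touches [23, 42) → extend to [23, 42).
[33, 38) overlaps/touches [23, 42) → extend to [23, 42).
[54, 61) is disjoint → start new block.
[55, 58) overlaps/touches [54, 61) → extend to [54, 61).

[-4, 1) ∪ [2, 20) ∪ [23, 42) ∪ [54, 61)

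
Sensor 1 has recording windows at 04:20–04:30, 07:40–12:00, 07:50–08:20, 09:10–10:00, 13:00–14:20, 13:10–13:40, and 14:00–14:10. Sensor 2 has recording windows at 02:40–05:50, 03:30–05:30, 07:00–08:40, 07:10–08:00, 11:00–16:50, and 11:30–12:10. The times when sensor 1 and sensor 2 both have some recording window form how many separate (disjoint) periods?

First set merges to 04:20–04:30, 07:40–12:00, 13:00–14:20.
Second set merges to 02:40–05:50, 07:00–08:40, 11:00–16:50.
A ∩ B = 04:20–04:30, 07:40–08:40, 11:00–12:00, 13:00–14:20.
That is 4 disjoint pieces.

4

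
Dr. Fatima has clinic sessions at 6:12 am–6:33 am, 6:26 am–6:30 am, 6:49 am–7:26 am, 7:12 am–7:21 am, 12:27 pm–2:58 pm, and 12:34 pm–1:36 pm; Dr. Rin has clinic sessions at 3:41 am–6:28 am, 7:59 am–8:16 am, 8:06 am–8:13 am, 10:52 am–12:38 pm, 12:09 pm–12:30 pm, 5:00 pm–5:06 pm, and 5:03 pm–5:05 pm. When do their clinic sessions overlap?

Merge the first list: 6:12 am-6:33 am, 6:49 am-7:26 am, 12:27 pm-2:58 pm.
Merge the second list: 3:41 am-6:28 am, 7:59 am-8:16 am, 10:52 am-12:38 pm, 5:00 pm-5:06 pm.
6:12 am-6:33 am overlaps B on 6:12 am-6:28 am.
6:49 am-7:26 am falls entirely outside B.
12:27 pm-2:58 pm overlaps B on 12:27 pm-12:38 pm.

6:12 am-6:28 am, 12:27 pm-12:38 pm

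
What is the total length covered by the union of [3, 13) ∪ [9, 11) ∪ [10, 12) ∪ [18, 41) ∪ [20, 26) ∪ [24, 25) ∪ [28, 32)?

33

Merged: [3, 13), [18, 41).
Lengths: 10 + 23 = 33.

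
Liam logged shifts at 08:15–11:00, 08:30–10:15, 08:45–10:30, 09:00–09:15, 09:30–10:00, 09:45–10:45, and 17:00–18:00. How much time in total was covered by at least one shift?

3 h 45 min

Merged: 08:15–11:00, 17:00–18:00.
Lengths: 2 h 45 min + 1 h = 3 h 45 min.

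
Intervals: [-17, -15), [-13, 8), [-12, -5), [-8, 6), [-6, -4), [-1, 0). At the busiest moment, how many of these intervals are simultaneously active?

Walk the sorted start/end points keeping a running depth.
The depth first hits 4 at -6.

4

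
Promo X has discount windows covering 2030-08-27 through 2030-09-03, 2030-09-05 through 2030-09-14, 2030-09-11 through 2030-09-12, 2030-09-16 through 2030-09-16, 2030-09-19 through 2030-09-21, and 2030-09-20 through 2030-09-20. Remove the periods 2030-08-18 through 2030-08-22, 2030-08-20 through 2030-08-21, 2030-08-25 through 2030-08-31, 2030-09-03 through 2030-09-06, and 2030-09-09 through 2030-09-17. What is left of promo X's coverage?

2030-09-01 through 2030-09-02, 2030-09-07 through 2030-09-08, 2030-09-19 through 2030-09-21

A, merged: 2030-08-27 through 2030-09-03, 2030-09-05 through 2030-09-14, 2030-09-16 through 2030-09-16, 2030-09-19 through 2030-09-21.
B, merged: 2030-08-18 through 2030-08-22, 2030-08-25 through 2030-08-31, 2030-09-03 through 2030-09-06, 2030-09-09 through 2030-09-17.
2030-08-27 through 2030-09-03 with B removed leaves 2030-09-01 through 2030-09-02.
2030-09-05 through 2030-09-14 with B removed leaves 2030-09-07 through 2030-09-08.
2030-09-16 through 2030-09-16 lies entirely inside B → drops out.
2030-09-19 through 2030-09-21 is untouched.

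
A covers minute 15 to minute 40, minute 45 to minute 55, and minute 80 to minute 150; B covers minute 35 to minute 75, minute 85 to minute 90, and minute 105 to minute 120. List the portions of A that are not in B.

minute 15 to minute 40 minus B → minute 15 to minute 35.
minute 45 to minute 55: fully covered by B → removed.
minute 80 to minute 150 minus B → minute 80 to minute 85, minute 90 to minute 105, minute 120 to minute 150.

minute 15 to minute 35, minute 80 to minute 85, minute 90 to minute 105, minute 120 to minute 150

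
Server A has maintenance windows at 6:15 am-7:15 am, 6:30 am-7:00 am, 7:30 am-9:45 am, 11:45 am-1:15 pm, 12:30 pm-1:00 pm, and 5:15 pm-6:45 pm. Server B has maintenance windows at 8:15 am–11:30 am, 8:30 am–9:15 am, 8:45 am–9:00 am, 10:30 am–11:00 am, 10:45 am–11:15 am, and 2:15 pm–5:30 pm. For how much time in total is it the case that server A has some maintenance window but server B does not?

First set merges to 6:15 am–7:15 am, 7:30 am–9:45 am, 11:45 am–1:15 pm, 5:15 pm–6:45 pm.
Second set merges to 8:15 am–11:30 am, 2:15 pm–5:30 pm.
A \ B = 6:15 am–7:15 am, 7:30 am–8:15 am, 11:45 am–1:15 pm, 5:30 pm–6:45 pm.
Total: 1 h + 45 min + 1 h 30 min + 1 h 15 min = 4 h 30 min.

4 h 30 min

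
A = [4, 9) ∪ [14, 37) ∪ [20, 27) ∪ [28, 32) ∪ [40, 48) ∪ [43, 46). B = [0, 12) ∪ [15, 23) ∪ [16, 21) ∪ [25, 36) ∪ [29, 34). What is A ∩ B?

Merge the first list: [4, 9), [14, 37), [40, 48).
Merge the second list: [0, 12), [15, 23), [25, 36).
[4, 9) meets the second set on [4, 9).
[14, 37) meets the second set on [15, 23), [25, 36).
[40, 48): no overlap with the second set.

[4, 9) ∪ [15, 23) ∪ [25, 36)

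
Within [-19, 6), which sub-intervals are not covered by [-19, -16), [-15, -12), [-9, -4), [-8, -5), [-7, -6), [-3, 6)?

[-16, -15) ∪ [-12, -9) ∪ [-4, -3)

Covered (merged): [-19, -16), [-15, -12), [-9, -4), [-3, 6).
Uncovered inside [-19, 6): [-16, -15), [-12, -9), [-4, -3).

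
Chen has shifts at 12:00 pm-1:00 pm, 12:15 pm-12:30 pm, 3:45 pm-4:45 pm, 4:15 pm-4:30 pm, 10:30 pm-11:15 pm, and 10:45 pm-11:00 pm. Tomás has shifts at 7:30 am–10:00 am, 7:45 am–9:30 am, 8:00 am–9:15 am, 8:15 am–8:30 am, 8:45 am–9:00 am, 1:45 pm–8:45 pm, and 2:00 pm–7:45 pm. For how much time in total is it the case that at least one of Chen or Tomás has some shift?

Merge the first list: 12:00 pm-1:00 pm, 3:45 pm-4:45 pm, 10:30 pm-11:15 pm.
Merge the second list: 7:30 am-10:00 am, 1:45 pm-8:45 pm.
A ∪ B = 7:30 am-10:00 am, 12:00 pm-1:00 pm, 1:45 pm-8:45 pm, 10:30 pm-11:15 pm.
Total: 2 h 30 min + 1 h + 7 h + 45 min = 11 h 15 min.

11 h 15 min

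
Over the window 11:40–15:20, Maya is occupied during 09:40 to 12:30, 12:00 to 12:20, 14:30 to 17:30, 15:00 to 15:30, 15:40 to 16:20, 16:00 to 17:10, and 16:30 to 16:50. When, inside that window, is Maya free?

12:30–14:30

The merged coverage is 09:40–12:30, 14:30–17:30.
Complement within 11:40–15:20: 12:30–14:30.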